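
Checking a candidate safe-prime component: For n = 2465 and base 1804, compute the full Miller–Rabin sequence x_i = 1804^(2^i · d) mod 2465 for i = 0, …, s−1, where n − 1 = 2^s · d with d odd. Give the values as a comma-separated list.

2174, 871, 1886, 1, 1

n − 1 = 2464 = 2^5 · 77, so s = 5 and d = 77.
x_0 = 1804^77 mod 2465 = 2174.
x_1 = 2174^2 mod 2465 = 871.
x_2 = 871^2 mod 2465 = 1886.
x_3 = 1886^2 mod 2465 = 1.
x_4 = 1^2 mod 2465 = 1.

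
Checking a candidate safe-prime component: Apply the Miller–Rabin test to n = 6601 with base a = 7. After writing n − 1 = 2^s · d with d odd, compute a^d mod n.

413

n − 1 = 6600 = 2^3 · 825, so s = 3 and d = 825.
By repeated squaring, 7^825 ≡ 413 (mod 6601).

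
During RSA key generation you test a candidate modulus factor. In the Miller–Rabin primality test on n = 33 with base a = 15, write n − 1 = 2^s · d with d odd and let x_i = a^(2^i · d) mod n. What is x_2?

3

n − 1 = 32 = 2^5 · 1, so s = 5 and d = 1.
x_0 = 15^1 mod 33 = 15.
x_1 = 15^2 mod 33 = 27.
x_2 = 27^2 mod 33 = 3.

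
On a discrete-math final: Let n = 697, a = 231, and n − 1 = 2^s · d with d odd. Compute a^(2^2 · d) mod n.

64

n − 1 = 696 = 2^3 · 87, so s = 3 and d = 87.
x_0 = 231^87 mod 697 = 294.
x_1 = 294^2 mod 697 = 8.
x_2 = 8^2 mod 697 = 64.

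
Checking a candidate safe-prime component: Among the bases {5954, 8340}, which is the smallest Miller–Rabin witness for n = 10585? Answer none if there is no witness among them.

n − 1 = 10584 = 2^3 · 1323, so s = 3 and d = 1323.
Base 5954: x_0 = 5954^1323 mod 10585 = 10584. x_0 = 10584 ≡ −1, so 5954 is not a witness.
Base 8340: x_0 = 8340^1323 mod 10585 = 10365. x_0 is neither 1 nor 10584, so continue squaring. x_1 = 10365^2 mod 10585 = 6060. x_2 = 6060^2 mod 10585 = 4235. Reached i = s−1 = 2 without hitting −1: 8340 is a Miller–Rabin witness and 10585 is composite.
The smallest witness among the given bases is 8340.

8340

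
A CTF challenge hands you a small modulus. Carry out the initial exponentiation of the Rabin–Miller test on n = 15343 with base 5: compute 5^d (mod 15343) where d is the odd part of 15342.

n − 1 = 15342 = 2^1 · 7671, so s = 1 and d = 7671.
5^7671 mod 15343 = 5271.

5271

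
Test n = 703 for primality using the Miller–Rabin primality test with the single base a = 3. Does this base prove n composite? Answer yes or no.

no

n − 1 = 702 = 2^1 · 351, so s = 1 and d = 351.
Repeated squaring mod 703: 3^1 ≡ 3, 3^2 ≡ 9, 3^4 ≡ 81, 3^8 ≡ 234, 3^16 ≡ 625, 3^32 ≡ 460, 3^64 ≡ 700, 3^128 ≡ 9, 3^256 ≡ 81.
351 = 256 + 64 + 16 + 8 + 4 + 2 + 1, so 3^351 ≡ 81·700·625·234·81·9·3 ≡ 702 (mod 703).
x_0 = 3^351 mod 703 = 702.
x_0 = 702 ≡ −1, so 3 is not a witness.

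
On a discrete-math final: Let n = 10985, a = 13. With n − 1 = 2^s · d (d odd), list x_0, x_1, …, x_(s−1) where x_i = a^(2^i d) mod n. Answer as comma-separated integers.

n − 1 = 10984 = 2^3 · 1373, so s = 3 and d = 1373.
x_0 = 13^1373 mod 10985 = 8788.
x_1 = 8788^2 mod 10985 = 4394.
x_2 = 4394^2 mod 10985 = 6591.

8788, 4394, 6591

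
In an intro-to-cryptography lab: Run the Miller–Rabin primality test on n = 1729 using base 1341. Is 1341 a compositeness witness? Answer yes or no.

n − 1 = 1728 = 2^6 · 27, so s = 6 and d = 27.
By repeated squaring, 1341^27 ≡ 1464 (mod 1729).
x_0 = 1341^27 mod 1729 = 1464.
x_0 is neither 1 nor 1728, so continue squaring.
x_1 = 1464^2 mod 1729 = 1065.
x_2 = 1065^2 mod 1729 = 1.
x_2 = 1 but x_1 ≠ ±1, a nontrivial square root of 1 — 1341 is a witness and 1729 is composite.

yes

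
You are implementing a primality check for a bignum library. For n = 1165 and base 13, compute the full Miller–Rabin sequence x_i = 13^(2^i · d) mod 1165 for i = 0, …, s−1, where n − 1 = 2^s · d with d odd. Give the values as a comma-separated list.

1152, 169

n − 1 = 1164 = 2^2 · 291, so s = 2 and d = 291.
x_0 = 13^291 mod 1165 = 1152.
x_1 = 1152^2 mod 1165 = 169.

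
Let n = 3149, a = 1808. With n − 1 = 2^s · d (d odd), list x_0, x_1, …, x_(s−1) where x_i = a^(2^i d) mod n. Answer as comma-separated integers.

n − 1 = 3148 = 2^2 · 787, so s = 2 and d = 787.
x_0 = 1808^787 mod 3149 = 2009.
x_1 = 2009^2 mod 3149 = 2212.

2009, 2212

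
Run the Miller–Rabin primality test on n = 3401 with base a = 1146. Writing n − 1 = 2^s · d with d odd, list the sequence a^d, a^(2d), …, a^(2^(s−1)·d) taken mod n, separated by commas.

2088, 3063, 2011

n − 1 = 3400 = 2^3 · 425, so s = 3 and d = 425.
x_0 = 1146^425 mod 3401 = 2088.
x_1 = 2088^2 mod 3401 = 3063.
x_2 = 3063^2 mod 3401 = 2011.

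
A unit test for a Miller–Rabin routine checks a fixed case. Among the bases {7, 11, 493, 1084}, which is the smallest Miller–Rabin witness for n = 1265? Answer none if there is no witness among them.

7

n − 1 = 1264 = 2^4 · 79, so s = 4 and d = 79.
Base 7: x_0 = 7^79 mod 1265 = 503. x_0 is neither 1 nor 1264, so continue squaring. x_1 = 503^2 mod 1265 = 9. x_2 = 9^2 mod 1265 = 81. x_3 = 81^2 mod 1265 = 236. Reached i = s−1 = 3 without hitting −1: 7 is a Miller–Rabin witness and 1265 is composite.
Base 11: x_0 = 11^79 mod 1265 = 891. x_0 is neither 1 nor 1264, so continue squaring. x_1 = 891^2 mod 1265 = 726. x_2 = 726^2 mod 1265 = 836. x_3 = 836^2 mod 1265 = 616. Reached i = s−1 = 3 without hitting −1: 11 is a Miller–Rabin witness and 1265 is composite.
Base 493: x_0 = 493^79 mod 1265 = 797. x_0 is neither 1 nor 1264, so continue squaring. x_1 = 797^2 mod 1265 = 179. x_2 = 179^2 mod 1265 = 416. x_3 = 416^2 mod 1265 = 1016. Reached i = s−1 = 3 without hitting −1: 493 is a Miller–Rabin witness and 1265 is composite.
Base 1084: x_0 = 1084^79 mod 1265 = 354. x_0 is neither 1 nor 1264, so continue squaring. x_1 = 354^2 mod 1265 = 81. x_2 = 81^2 mod 1265 = 236. x_3 = 236^2 mod 1265 = 36. Reached i = s−1 = 3 without hitting −1: 1084 is a Miller–Rabin witness and 1265 is composite.
The smallest witness among the given bases is 7.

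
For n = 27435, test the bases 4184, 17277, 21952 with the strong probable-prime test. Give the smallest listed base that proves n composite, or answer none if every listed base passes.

17277

n − 1 = 27434 = 2^1 · 13717, so s = 1 and d = 13717.
Base 4184: x_0 = 4184^13717 mod 27435 = 27434. x_0 = 27434 ≡ −1, so 4184 is not a witness.
Base 17277: x_0 = 17277^13717 mod 27435 = 237. x_0 ∉ {1, 27434} and s = 1, so 17277 is a Miller–Rabin witness and 27435 is composite.
Base 21952: x_0 = 21952^13717 mod 27435 = 25312. x_0 ∉ {1, 27434} and s = 1, so 21952 is a Miller–Rabin witness and 27435 is composite.
The smallest witness among the given bases is 17277.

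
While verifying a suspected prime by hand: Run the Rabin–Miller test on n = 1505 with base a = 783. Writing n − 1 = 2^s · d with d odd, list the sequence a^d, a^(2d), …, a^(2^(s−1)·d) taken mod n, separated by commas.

n − 1 = 1504 = 2^5 · 47, so s = 5 and d = 47.
x_0 = 783^47 mod 1505 = 1042.
x_1 = 1042^2 mod 1505 = 659.
x_2 = 659^2 mod 1505 = 841.
x_3 = 841^2 mod 1505 = 1436.
x_4 = 1436^2 mod 1505 = 246.

1042, 659, 841, 1436, 246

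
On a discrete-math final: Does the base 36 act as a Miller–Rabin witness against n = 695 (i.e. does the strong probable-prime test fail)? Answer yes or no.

yes

n − 1 = 694 = 2^1 · 347, so s = 1 and d = 347.
x_0 = 36^347 mod 695 = 601.
x_0 ∉ {1, 694} and s = 1, so 36 is a Miller–Rabin witness and 695 is composite.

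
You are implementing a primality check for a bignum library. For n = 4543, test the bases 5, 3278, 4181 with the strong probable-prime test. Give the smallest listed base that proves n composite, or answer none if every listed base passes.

n − 1 = 4542 = 2^1 · 2271, so s = 1 and d = 2271.
Base 5: x_0 = 5^2271 mod 4543 = 874. x_0 ∉ {1, 4542} and s = 1, so 5 is a Miller–Rabin witness and 4543 is composite.
Base 3278: x_0 = 3278^2271 mod 4543 = 2871. x_0 ∉ {1, 4542} and s = 1, so 3278 is a Miller–Rabin witness and 4543 is composite.
Base 4181: x_0 = 4181^2271 mod 4543 = 2080. x_0 ∉ {1, 4542} and s = 1, so 4181 is a Miller–Rabin witness and 4543 is composite.
The smallest witness among the given bases is 5.

5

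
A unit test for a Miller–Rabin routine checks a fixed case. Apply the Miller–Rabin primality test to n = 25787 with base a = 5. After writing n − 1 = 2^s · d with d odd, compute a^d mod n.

21496

n − 1 = 25786 = 2^1 · 12893, so s = 1 and d = 12893.
5^12893 mod 25787 = 21496.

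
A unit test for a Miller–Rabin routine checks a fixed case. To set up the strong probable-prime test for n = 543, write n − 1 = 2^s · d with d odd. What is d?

271

Halving: 542 → 271; 271 is odd.
So 542 = 2^1 · 271.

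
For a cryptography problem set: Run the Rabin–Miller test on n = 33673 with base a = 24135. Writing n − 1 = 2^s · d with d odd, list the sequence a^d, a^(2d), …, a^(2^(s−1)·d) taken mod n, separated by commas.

n − 1 = 33672 = 2^3 · 4209, so s = 3 and d = 4209.
x_0 = 24135^4209 mod 33673 = 31885.
x_1 = 31885^2 mod 33673 = 31682.
x_2 = 31682^2 mod 33673 = 24340.

31885, 31682, 24340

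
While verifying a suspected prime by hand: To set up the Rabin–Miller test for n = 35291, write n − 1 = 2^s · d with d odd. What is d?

Halving: 35290 → 17645; 17645 is odd.
So 35290 = 2^1 · 17645.

17645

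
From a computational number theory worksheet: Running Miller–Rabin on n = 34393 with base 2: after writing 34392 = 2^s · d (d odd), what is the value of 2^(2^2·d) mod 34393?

n − 1 = 34392 = 2^3 · 4299, so s = 3 and d = 4299.
x_0 = 2^4299 mod 34393 = 1566.
x_1 = 1566^2 mod 34393 = 10453.
x_2 = 10453^2 mod 34393 = 33041.

33041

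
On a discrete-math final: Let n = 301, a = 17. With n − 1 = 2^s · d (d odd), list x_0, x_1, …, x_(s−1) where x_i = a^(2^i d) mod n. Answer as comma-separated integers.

279, 183

n − 1 = 300 = 2^2 · 75, so s = 2 and d = 75.
x_0 = 17^75 mod 301 = 279.
x_1 = 279^2 mod 301 = 183.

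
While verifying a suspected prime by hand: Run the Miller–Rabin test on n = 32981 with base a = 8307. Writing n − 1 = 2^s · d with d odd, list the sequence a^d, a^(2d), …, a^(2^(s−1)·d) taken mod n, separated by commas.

20280, 5330

n − 1 = 32980 = 2^2 · 8245, so s = 2 and d = 8245.
x_0 = 8307^8245 mod 32981 = 20280.
x_1 = 20280^2 mod 32981 = 5330.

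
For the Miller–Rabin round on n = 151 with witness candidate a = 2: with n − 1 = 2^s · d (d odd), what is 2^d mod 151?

n − 1 = 150 = 2^1 · 75, so s = 1 and d = 75.
2^75 mod 151 = 1.

1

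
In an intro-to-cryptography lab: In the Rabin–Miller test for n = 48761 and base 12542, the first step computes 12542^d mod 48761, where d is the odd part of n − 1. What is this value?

42223

n − 1 = 48760 = 2^3 · 6095, so s = 3 and d = 6095.
12542^6095 mod 48761 = 42223.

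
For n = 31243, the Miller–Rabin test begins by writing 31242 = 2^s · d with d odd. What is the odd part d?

Halving: 31242 → 15621; 15621 is odd.
So 31242 = 2^1 · 15621.

15621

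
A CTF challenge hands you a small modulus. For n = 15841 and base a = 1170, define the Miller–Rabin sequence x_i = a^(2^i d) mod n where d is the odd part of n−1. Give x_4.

n − 1 = 15840 = 2^5 · 495, so s = 5 and d = 495.
x_0 = 1170^495 mod 15841 = 2045.
x_1 = 2045^2 mod 15841 = 1.
x_2 = 1^2 mod 15841 = 1.
x_3 = 1^2 mod 15841 = 1.
x_4 = 1^2 mod 15841 = 1.

1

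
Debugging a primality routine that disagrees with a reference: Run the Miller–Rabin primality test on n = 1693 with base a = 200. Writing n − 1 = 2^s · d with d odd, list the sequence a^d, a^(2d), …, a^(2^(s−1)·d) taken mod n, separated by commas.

92, 1692

n − 1 = 1692 = 2^2 · 423, so s = 2 and d = 423.
x_0 = 200^423 mod 1693 = 92.
x_1 = 92^2 mod 1693 = 1692.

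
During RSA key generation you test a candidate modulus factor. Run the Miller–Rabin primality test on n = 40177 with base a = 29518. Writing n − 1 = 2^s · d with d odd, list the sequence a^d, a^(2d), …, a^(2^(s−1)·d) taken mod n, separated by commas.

n − 1 = 40176 = 2^4 · 2511, so s = 4 and d = 2511.
x_0 = 29518^2511 mod 40177 = 37551.
x_1 = 37551^2 mod 40177 = 25609.
x_2 = 25609^2 mod 40177 = 11710.
x_3 = 11710^2 mod 40177 = 40176.

37551, 25609, 11710, 40176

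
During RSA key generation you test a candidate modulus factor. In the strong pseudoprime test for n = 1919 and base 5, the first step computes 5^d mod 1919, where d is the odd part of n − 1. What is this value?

997

n − 1 = 1918 = 2^1 · 959, so s = 1 and d = 959.
By repeated squaring, 5^959 ≡ 997 (mod 1919).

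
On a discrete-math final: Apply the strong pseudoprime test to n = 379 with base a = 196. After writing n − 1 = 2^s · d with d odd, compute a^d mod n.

1

n − 1 = 378 = 2^1 · 189, so s = 1 and d = 189.
196^189 mod 379 = 1.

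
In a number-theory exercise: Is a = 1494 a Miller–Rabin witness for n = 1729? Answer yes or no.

no

n − 1 = 1728 = 2^6 · 27, so s = 6 and d = 27.
Repeated squaring mod 1729: 1494^1 ≡ 1494, 1494^2 ≡ 1626, 1494^4 ≡ 235, 1494^8 ≡ 1626, 1494^16 ≡ 235.
27 = 16 + 8 + 2 + 1, so 1494^27 ≡ 235·1626·1626·1494 ≡ 1728 (mod 1729).
x_0 = 1494^27 mod 1729 = 1728.
x_0 = 1728 ≡ −1, so 1494 is not a witness.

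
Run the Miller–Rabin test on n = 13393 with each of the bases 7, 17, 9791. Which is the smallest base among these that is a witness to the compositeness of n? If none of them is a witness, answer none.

n − 1 = 13392 = 2^4 · 837, so s = 4 and d = 837.
Base 7: x_0 = 7^837 mod 13393 = 8473. x_0 is neither 1 nor 13392, so continue squaring. x_1 = 8473^2 mod 13393 = 5249. x_2 = 5249^2 mod 13393 = 2600. x_3 = 2600^2 mod 13393 = 9928. Reached i = s−1 = 3 without hitting −1: 7 is a Miller–Rabin witness and 13393 is composite.
Base 17: x_0 = 17^837 mod 13393 = 1339. x_0 is neither 1 nor 13392, so continue squaring. x_1 = 1339^2 mod 13393 = 11652. x_2 = 11652^2 mod 13393 = 4263. x_3 = 4263^2 mod 13393 = 12261. Reached i = s−1 = 3 without hitting −1: 17 is a Miller–Rabin witness and 13393 is composite.
Base 9791: x_0 = 9791^837 mod 13393 = 10746. x_0 is neither 1 nor 13392, so continue squaring. x_1 = 10746^2 mod 13393 = 2070. x_2 = 2070^2 mod 13393 = 12533. x_3 = 12533^2 mod 13393 = 2985. Reached i = s−1 = 3 without hitting −1: 9791 is a Miller–Rabin witness and 13393 is composite.
The smallest witness among the given bases is 7.

7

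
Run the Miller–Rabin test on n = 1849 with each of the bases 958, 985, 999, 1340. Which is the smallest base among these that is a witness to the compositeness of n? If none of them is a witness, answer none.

n − 1 = 1848 = 2^3 · 231, so s = 3 and d = 231.
Base 958: x_0 = 958^231 mod 1849 = 1848. x_0 = 1848 ≡ −1, so 958 is not a witness.
Base 985: x_0 = 985^231 mod 1849 = 1375. x_0 is neither 1 nor 1848, so continue squaring. x_1 = 1375^2 mod 1849 = 947. x_2 = 947^2 mod 1849 = 44. Reached i = s−1 = 2 without hitting −1: 985 is a Miller–Rabin witness and 1849 is composite.
Base 999: x_0 = 999^231 mod 1849 = 603. x_0 is neither 1 nor 1848, so continue squaring. x_1 = 603^2 mod 1849 = 1205. x_2 = 1205^2 mod 1849 = 560. Reached i = s−1 = 2 without hitting −1: 999 is a Miller–Rabin witness and 1849 is composite.
Base 1340: x_0 = 1340^231 mod 1849 = 988. x_0 is neither 1 nor 1848, so continue squaring. x_1 = 988^2 mod 1849 = 1721. x_2 = 1721^2 mod 1849 = 1592. Reached i = s−1 = 2 without hitting −1: 1340 is a Miller–Rabin witness and 1849 is composite.
The smallest witness among the given bases is 985.

985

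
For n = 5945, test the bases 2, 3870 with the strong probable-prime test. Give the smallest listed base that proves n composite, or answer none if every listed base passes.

2

n − 1 = 5944 = 2^3 · 743, so s = 3 and d = 743.
Base 2: x_0 = 2^743 mod 5945 = 4928. x_0 is neither 1 nor 5944, so continue squaring. x_1 = 4928^2 mod 5945 = 5804. x_2 = 5804^2 mod 5945 = 2046. Reached i = s−1 = 2 without hitting −1: 2 is a Miller–Rabin witness and 5945 is composite.
Base 3870: x_0 = 3870^743 mod 5945 = 5900. x_0 is neither 1 nor 5944, so continue squaring. x_1 = 5900^2 mod 5945 = 2025. x_2 = 2025^2 mod 5945 = 4520. Reached i = s−1 = 2 without hitting −1: 3870 is a Miller–Rabin witness and 5945 is composite.
The smallest witness among the given bases is 2.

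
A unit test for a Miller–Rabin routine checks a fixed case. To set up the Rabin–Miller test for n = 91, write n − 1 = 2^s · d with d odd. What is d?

45

Halving: 90 → 45; 45 is odd.
So 90 = 2^1 · 45.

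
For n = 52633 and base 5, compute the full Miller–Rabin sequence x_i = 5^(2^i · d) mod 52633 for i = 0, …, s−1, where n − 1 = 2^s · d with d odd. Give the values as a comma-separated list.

36770, 49029, 41098

n − 1 = 52632 = 2^3 · 6579, so s = 3 and d = 6579.
x_0 = 5^6579 mod 52633 = 36770.
x_1 = 36770^2 mod 52633 = 49029.
x_2 = 49029^2 mod 52633 = 41098.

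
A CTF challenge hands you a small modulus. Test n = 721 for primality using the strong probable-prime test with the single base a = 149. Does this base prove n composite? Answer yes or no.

no

n − 1 = 720 = 2^4 · 45, so s = 4 and d = 45.
x_0 = 149^45 mod 721 = 1.
x_0 = 1, so 149 is not a witness.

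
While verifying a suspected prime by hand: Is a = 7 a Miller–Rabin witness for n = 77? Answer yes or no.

n − 1 = 76 = 2^2 · 19, so s = 2 and d = 19.
x_0 = 7^19 mod 77 = 63.
x_0 is neither 1 nor 76, so continue squaring.
x_1 = 63^2 mod 77 = 42.
Reached i = s−1 = 1 without hitting −1: 7 is a Miller–Rabin witness and 77 is composite.

yes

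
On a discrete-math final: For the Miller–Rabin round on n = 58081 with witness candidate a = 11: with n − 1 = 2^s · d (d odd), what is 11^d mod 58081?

n − 1 = 58080 = 2^5 · 1815, so s = 5 and d = 1815.
Repeated squaring mod 58081: 11^1 ≡ 11, 11^2 ≡ 121, 11^4 ≡ 14641, 11^8 ≡ 39991, 11^16 ≡ 19746, 11^32 ≡ 6763, 11^64 ≡ 28422, 11^128 ≡ 19536, 11^256 ≡ 5045, 11^512 ≡ 12547, 11^1024 ≡ 27699.
1815 = 1024 + 512 + 256 + 16 + 4 + 2 + 1, so 11^1815 ≡ 27699·12547·5045·19746·14641·121·11 ≡ 47829 (mod 58081).

47829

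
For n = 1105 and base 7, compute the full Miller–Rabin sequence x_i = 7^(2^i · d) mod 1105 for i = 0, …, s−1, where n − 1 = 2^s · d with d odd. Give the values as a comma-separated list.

n − 1 = 1104 = 2^4 · 69, so s = 4 and d = 69.
x_0 = 7^69 mod 1105 = 827.
x_1 = 827^2 mod 1105 = 1039.
x_2 = 1039^2 mod 1105 = 1041.
x_3 = 1041^2 mod 1105 = 781.

827, 1039, 1041, 781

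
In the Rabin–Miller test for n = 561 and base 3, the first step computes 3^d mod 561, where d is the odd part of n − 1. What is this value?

78

n − 1 = 560 = 2^4 · 35, so s = 4 and d = 35.
3^35 mod 561 = 78.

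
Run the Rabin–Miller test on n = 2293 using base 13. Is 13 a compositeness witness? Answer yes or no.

n − 1 = 2292 = 2^2 · 573, so s = 2 and d = 573.
x_0 = 13^573 mod 2293 = 600.
x_0 is neither 1 nor 2292, so continue squaring.
x_1 = 600^2 mod 2293 = 2292.
x_1 ≡ −1, so 13 is not a witness.

no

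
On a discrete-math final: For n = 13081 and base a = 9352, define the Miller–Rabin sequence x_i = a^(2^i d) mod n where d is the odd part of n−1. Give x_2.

10475

n − 1 = 13080 = 2^3 · 1635, so s = 3 and d = 1635.
x_0 = 9352^1635 mod 13081 = 9485.
x_1 = 9485^2 mod 13081 = 7188.
x_2 = 7188^2 mod 13081 = 10475.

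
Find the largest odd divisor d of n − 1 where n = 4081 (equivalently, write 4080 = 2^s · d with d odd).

Halving: 4080 → 2040 → 1020 → 510 → 255; 255 is odd.
So 4080 = 2^4 · 255.

255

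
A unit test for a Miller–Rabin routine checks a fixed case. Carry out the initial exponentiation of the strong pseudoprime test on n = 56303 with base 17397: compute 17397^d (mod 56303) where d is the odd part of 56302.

32223

n − 1 = 56302 = 2^1 · 28151, so s = 1 and d = 28151.
Repeated squaring mod 56303: 17397^1 ≡ 17397, 17397^2 ≡ 26984, 17397^4 ≡ 25860, 17397^8 ≡ 28869, 17397^16 ≡ 22155, 17397^32 ≡ 50774, 17397^64 ≡ 53615, 17397^128 ≡ 18560, 17397^256 ≡ 11846, 17397^512 ≡ 20640, 17397^1024 ≡ 21102, 17397^2048 ≡ 50280, 17397^4096 ≡ 17397, 17397^8192 ≡ 26984, 17397^16384 ≡ 25860.
28151 = 16384 + 8192 + 2048 + 1024 + 256 + 128 + 64 + 32 + 16 + 4 + 2 + 1, so 17397^28151 ≡ 25860·26984·50280·21102·11846·18560·53615·50774·22155·25860·26984·17397 ≡ 32223 (mod 56303).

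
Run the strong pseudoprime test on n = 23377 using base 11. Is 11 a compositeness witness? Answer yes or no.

no

n − 1 = 23376 = 2^4 · 1461, so s = 4 and d = 1461.
x_0 = 11^1461 mod 23377 = 21164.
x_0 is neither 1 nor 23376, so continue squaring.
x_1 = 21164^2 mod 23377 = 11576.
x_2 = 11576^2 mod 23377 = 6812.
x_3 = 6812^2 mod 23377 = 23376.
x_3 ≡ −1, so 11 is not a witness.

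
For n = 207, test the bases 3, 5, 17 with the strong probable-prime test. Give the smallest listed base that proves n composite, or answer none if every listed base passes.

3

n − 1 = 206 = 2^1 · 103, so s = 1 and d = 103.
Base 3: x_0 = 3^103 mod 207 = 81. x_0 ∉ {1, 206} and s = 1, so 3 is a Miller–Rabin witness and 207 is composite.
Base 5: x_0 = 5^103 mod 207 = 203. x_0 ∉ {1, 206} and s = 1, so 5 is a Miller–Rabin witness and 207 is composite.
Base 17: x_0 = 17^103 mod 207 = 107. x_0 ∉ {1, 206} and s = 1, so 17 is a Miller–Rabin witness and 207 is composite.
The smallest witness among the given bases is 3.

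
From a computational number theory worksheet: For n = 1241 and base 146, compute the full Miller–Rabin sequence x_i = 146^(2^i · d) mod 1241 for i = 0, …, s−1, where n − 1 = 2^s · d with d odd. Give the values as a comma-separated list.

292, 876, 438

n − 1 = 1240 = 2^3 · 155, so s = 3 and d = 155.
x_0 = 146^155 mod 1241 = 292.
x_1 = 292^2 mod 1241 = 876.
x_2 = 876^2 mod 1241 = 438.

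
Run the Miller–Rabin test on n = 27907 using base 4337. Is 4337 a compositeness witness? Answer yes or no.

n − 1 = 27906 = 2^1 · 13953, so s = 1 and d = 13953.
x_0 = 4337^13953 mod 27907 = 15823.
x_0 ∉ {1, 27906} and s = 1, so 4337 is a Miller–Rabin witness and 27907 is composite.

yes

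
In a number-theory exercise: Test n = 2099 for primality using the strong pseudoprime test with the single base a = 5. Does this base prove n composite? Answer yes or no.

no

n − 1 = 2098 = 2^1 · 1049, so s = 1 and d = 1049.
By repeated squaring, 5^1049 ≡ 1 (mod 2099).
x_0 = 5^1049 mod 2099 = 1.
x_0 = 1, so 5 is not a witness.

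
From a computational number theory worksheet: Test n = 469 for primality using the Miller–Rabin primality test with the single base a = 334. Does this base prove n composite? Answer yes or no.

n − 1 = 468 = 2^2 · 117, so s = 2 and d = 117.
Repeated squaring mod 469: 334^1 ≡ 334, 334^2 ≡ 403, 334^4 ≡ 135, 334^8 ≡ 403, 334^16 ≡ 135, 334^32 ≡ 403, 334^64 ≡ 135.
117 = 64 + 32 + 16 + 4 + 1, so 334^117 ≡ 135·403·135·135·334 ≡ 468 (mod 469).
x_0 = 334^117 mod 469 = 468.
x_0 = 468 ≡ −1, so 334 is not a witness.

no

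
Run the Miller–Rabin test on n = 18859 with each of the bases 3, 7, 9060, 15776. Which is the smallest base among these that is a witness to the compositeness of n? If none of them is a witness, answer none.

none

n − 1 = 18858 = 2^1 · 9429, so s = 1 and d = 9429.
Base 3: x_0 = 3^9429 mod 18859 = 18858. x_0 = 18858 ≡ −1, so 3 is not a witness.
Base 7: x_0 = 7^9429 mod 18859 = 18858. x_0 = 18858 ≡ −1, so 7 is not a witness.
Base 9060: x_0 = 9060^9429 mod 18859 = 18858. x_0 = 18858 ≡ −1, so 9060 is not a witness.
Base 15776: x_0 = 15776^9429 mod 18859 = 1. x_0 = 1, so 15776 is not a witness.
No listed base is a witness for 18859.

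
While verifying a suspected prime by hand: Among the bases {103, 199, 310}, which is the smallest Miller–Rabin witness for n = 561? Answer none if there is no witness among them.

199

n − 1 = 560 = 2^4 · 35, so s = 4 and d = 35.
Base 103: x_0 = 103^35 mod 561 = 1. x_0 = 1, so 103 is not a witness.
Base 199: x_0 = 199^35 mod 561 = 232. x_0 is neither 1 nor 560, so continue squaring. x_1 = 232^2 mod 561 = 529. x_2 = 529^2 mod 561 = 463. x_3 = 463^2 mod 561 = 67. Reached i = s−1 = 3 without hitting −1: 199 is a Miller–Rabin witness and 561 is composite.
Base 310: x_0 = 310^35 mod 561 = 472. x_0 is neither 1 nor 560, so continue squaring. x_1 = 472^2 mod 561 = 67. x_2 = 67^2 mod 561 = 1. x_2 = 1 but x_1 ≠ ±1, a nontrivial square root of 1 — 310 is a witness and 561 is composite.
The smallest witness among the given bases is 199.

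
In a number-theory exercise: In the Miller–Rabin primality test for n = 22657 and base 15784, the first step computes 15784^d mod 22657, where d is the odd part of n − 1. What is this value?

n − 1 = 22656 = 2^7 · 177, so s = 7 and d = 177.
Repeated squaring mod 22657: 15784^1 ≡ 15784, 15784^2 ≡ 20941, 15784^4 ≡ 21903, 15784^8 ≡ 2091, 15784^16 ≡ 22137, 15784^32 ≡ 21173, 15784^64 ≡ 4527, 15784^128 ≡ 11801.
177 = 128 + 32 + 16 + 1, so 15784^177 ≡ 11801·21173·22137·15784 ≡ 6986 (mod 22657).

6986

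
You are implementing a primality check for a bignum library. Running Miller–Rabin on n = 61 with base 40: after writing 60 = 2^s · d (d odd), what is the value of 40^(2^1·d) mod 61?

60

n − 1 = 60 = 2^2 · 15, so s = 2 and d = 15.
x_0 = 40^15 mod 61 = 11.
x_1 = 11^2 mod 61 = 60.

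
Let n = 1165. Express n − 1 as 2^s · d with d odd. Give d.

Halving: 1164 → 582 → 291; 291 is odd.
So 1164 = 2^2 · 291.

291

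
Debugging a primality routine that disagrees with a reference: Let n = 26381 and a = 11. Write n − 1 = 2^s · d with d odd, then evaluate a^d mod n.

n − 1 = 26380 = 2^2 · 6595, so s = 2 and d = 6595.
Repeated squaring mod 26381: 11^1 ≡ 11, 11^2 ≡ 121, 11^4 ≡ 14641, 11^8 ≡ 13256, 11^16 ≡ 24076, 11^32 ≡ 10444, 11^64 ≡ 18082, 11^128 ≡ 18991, 11^256 ≡ 3430, 11^512 ≡ 25355, 11^1024 ≡ 23817, 11^2048 ≡ 5227, 11^4096 ≡ 17194.
6595 = 4096 + 2048 + 256 + 128 + 64 + 2 + 1, so 11^6595 ≡ 17194·5227·3430·18991·18082·121·11 ≡ 16735 (mod 26381).

16735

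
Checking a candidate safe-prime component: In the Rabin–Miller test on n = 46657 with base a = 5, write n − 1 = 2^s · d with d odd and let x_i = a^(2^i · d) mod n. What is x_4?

23570

n − 1 = 46656 = 2^6 · 729, so s = 6 and d = 729.
x_0 = 5^729 mod 46657 = 746.
x_1 = 746^2 mod 46657 = 43289.
x_2 = 43289^2 mod 46657 = 5773.
x_3 = 5773^2 mod 46657 = 14431.
x_4 = 14431^2 mod 46657 = 23570.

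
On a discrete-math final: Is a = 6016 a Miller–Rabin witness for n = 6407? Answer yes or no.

n − 1 = 6406 = 2^1 · 3203, so s = 1 and d = 3203.
x_0 = 6016^3203 mod 6407 = 260.
x_0 ∉ {1, 6406} and s = 1, so 6016 is a Miller–Rabin witness and 6407 is composite.

yes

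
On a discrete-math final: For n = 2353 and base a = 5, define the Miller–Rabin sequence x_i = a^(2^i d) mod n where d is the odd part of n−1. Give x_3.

n − 1 = 2352 = 2^4 · 147, so s = 4 and d = 147.
Repeated squaring mod 2353: 5^1 ≡ 5, 5^2 ≡ 25, 5^4 ≡ 625, 5^8 ≡ 27, 5^16 ≡ 729, 5^32 ≡ 2016, 5^64 ≡ 625, 5^128 ≡ 27.
147 = 128 + 16 + 2 + 1, so 5^147 ≡ 27·729·25·5 ≡ 1490 (mod 2353).
x_0 = 1490.
x_1 = 1490^2 mod 2353 = 1221.
x_2 = 1221^2 mod 2353 = 1392.
x_3 = 1392^2 mod 2353 = 1145.

1145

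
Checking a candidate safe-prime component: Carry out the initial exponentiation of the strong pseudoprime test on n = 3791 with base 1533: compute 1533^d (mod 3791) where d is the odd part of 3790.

n − 1 = 3790 = 2^1 · 1895, so s = 1 and d = 1895.
1533^1895 mod 3791 = 2289.

2289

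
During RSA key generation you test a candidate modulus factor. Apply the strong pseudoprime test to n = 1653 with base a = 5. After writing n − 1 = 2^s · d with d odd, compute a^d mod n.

n − 1 = 1652 = 2^2 · 413, so s = 2 and d = 413.
5^413 mod 1653 = 1391.

1391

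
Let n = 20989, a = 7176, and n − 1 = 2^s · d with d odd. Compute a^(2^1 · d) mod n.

n − 1 = 20988 = 2^2 · 5247, so s = 2 and d = 5247.
By repeated squaring, 7176^5247 ≡ 8261 (mod 20989).
x_0 = 8261.
x_1 = 8261^2 mod 20989 = 8882.

8882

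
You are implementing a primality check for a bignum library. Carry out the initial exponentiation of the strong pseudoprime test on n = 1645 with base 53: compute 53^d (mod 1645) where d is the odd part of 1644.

512

n − 1 = 1644 = 2^2 · 411, so s = 2 and d = 411.
Repeated squaring mod 1645: 53^1 ≡ 53, 53^2 ≡ 1164, 53^4 ≡ 1061, 53^8 ≡ 541, 53^16 ≡ 1516, 53^32 ≡ 191, 53^64 ≡ 291, 53^128 ≡ 786, 53^256 ≡ 921.
411 = 256 + 128 + 16 + 8 + 2 + 1, so 53^411 ≡ 921·786·1516·541·1164·53 ≡ 512 (mod 1645).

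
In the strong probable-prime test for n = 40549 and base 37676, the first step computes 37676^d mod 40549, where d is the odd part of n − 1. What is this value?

34150

n − 1 = 40548 = 2^2 · 10137, so s = 2 and d = 10137.
37676^10137 mod 40549 = 34150.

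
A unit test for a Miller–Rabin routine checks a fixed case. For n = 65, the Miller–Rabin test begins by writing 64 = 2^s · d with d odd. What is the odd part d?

1

Halving: 64 → 32 → 16 → 8 → 4 → 2 → 1; 1 is odd.
So 64 = 2^6 · 1.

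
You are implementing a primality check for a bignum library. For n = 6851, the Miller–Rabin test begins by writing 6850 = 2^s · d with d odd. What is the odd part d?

3425

Halving: 6850 → 3425; 3425 is odd.
So 6850 = 2^1 · 3425.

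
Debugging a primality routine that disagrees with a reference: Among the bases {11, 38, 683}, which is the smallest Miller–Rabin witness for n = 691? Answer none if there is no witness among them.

none

n − 1 = 690 = 2^1 · 345, so s = 1 and d = 345.
Base 11: x_0 = 11^345 mod 691 = 690. x_0 = 690 ≡ −1, so 11 is not a witness.
Base 38: x_0 = 38^345 mod 691 = 1. x_0 = 1, so 38 is not a witness.
Base 683: x_0 = 683^345 mod 691 = 1. x_0 = 1, so 683 is not a witness.
No listed base is a witness for 691.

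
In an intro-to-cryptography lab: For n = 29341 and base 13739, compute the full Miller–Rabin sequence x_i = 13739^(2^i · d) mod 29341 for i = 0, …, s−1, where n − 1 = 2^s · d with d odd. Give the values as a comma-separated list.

n − 1 = 29340 = 2^2 · 7335, so s = 2 and d = 7335.
x_0 = 13739^7335 mod 29341 = 20129.
x_1 = 20129^2 mod 29341 = 6772.

20129, 6772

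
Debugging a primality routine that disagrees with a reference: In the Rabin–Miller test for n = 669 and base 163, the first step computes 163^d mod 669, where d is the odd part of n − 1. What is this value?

250

n − 1 = 668 = 2^2 · 167, so s = 2 and d = 167.
Repeated squaring mod 669: 163^1 ≡ 163, 163^2 ≡ 478, 163^4 ≡ 355, 163^8 ≡ 253, 163^16 ≡ 454, 163^32 ≡ 64, 163^64 ≡ 82, 163^128 ≡ 34.
167 = 128 + 32 + 4 + 2 + 1, so 163^167 ≡ 34·64·355·478·163 ≡ 250 (mod 669).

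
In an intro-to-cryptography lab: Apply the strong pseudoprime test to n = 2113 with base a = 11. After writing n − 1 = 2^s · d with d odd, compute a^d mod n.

n − 1 = 2112 = 2^6 · 33, so s = 6 and d = 33.
11^33 mod 2113 = 679.

679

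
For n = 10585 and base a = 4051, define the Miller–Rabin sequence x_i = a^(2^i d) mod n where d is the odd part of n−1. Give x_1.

1

n − 1 = 10584 = 2^3 · 1323, so s = 3 and d = 1323.
x_0 = 4051^1323 mod 10585 = 291.
x_1 = 291^2 mod 10585 = 1.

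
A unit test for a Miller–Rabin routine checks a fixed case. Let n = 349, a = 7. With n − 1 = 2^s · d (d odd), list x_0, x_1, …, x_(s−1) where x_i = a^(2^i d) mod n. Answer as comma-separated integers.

136, 348

n − 1 = 348 = 2^2 · 87, so s = 2 and d = 87.
x_0 = 7^87 mod 349 = 136.
x_1 = 136^2 mod 349 = 348.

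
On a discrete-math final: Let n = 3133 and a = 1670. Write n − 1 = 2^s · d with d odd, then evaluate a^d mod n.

n − 1 = 3132 = 2^2 · 783, so s = 2 and d = 783.
1670^783 mod 3133 = 73.

73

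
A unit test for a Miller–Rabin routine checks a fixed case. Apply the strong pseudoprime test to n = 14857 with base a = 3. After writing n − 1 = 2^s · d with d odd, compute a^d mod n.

n − 1 = 14856 = 2^3 · 1857, so s = 3 and d = 1857.
3^1857 mod 14857 = 12691.

12691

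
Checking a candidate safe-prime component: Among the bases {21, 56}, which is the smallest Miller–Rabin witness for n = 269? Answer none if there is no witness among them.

none

n − 1 = 268 = 2^2 · 67, so s = 2 and d = 67.
Base 21: x_0 = 21^67 mod 269 = 1. x_0 = 1, so 21 is not a witness.
Base 56: x_0 = 56^67 mod 269 = 268. x_0 = 268 ≡ −1, so 56 is not a witness.
No listed base is a witness for 269.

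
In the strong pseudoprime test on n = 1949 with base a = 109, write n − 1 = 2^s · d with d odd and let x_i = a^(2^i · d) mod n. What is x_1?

1948

n − 1 = 1948 = 2^2 · 487, so s = 2 and d = 487.
x_0 = 109^487 mod 1949 = 589.
x_1 = 589^2 mod 1949 = 1948.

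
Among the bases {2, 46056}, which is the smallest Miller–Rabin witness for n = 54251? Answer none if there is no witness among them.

n − 1 = 54250 = 2^1 · 27125, so s = 1 and d = 27125.
Base 2: x_0 = 2^27125 mod 54251 = 54250. x_0 = 54250 ≡ −1, so 2 is not a witness.
Base 46056: x_0 = 46056^27125 mod 54251 = 1. x_0 = 1, so 46056 is not a witness.
No listed base is a witness for 54251.

none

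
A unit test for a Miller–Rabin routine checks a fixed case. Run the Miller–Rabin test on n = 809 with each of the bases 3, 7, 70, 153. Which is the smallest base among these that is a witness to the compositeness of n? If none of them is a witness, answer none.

none

n − 1 = 808 = 2^3 · 101, so s = 3 and d = 101.
Base 3: x_0 = 3^101 mod 809 = 239. x_0 is neither 1 nor 808, so continue squaring. x_1 = 239^2 mod 809 = 491. x_2 = 491^2 mod 809 = 808. x_2 ≡ −1, so 3 is not a witness.
Base 7: x_0 = 7^101 mod 809 = 1. x_0 = 1, so 7 is not a witness.
Base 70: x_0 = 70^101 mod 809 = 808. x_0 = 808 ≡ −1, so 70 is not a witness.
Base 153: x_0 = 153^101 mod 809 = 239. x_0 is neither 1 nor 808, so continue squaring. x_1 = 239^2 mod 809 = 491. x_2 = 491^2 mod 809 = 808. x_2 ≡ −1, so 153 is not a witness.
No listed base is a witness for 809.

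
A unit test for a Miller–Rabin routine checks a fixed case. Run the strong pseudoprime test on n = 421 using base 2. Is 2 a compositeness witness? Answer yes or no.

n − 1 = 420 = 2^2 · 105, so s = 2 and d = 105.
x_0 = 2^105 mod 421 = 29.
x_0 is neither 1 nor 420, so continue squaring.
x_1 = 29^2 mod 421 = 420.
x_1 ≡ −1, so 2 is not a witness.

no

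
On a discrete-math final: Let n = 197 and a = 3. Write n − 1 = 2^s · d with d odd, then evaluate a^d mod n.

183

n − 1 = 196 = 2^2 · 49, so s = 2 and d = 49.
Repeated squaring mod 197: 3^1 ≡ 3, 3^2 ≡ 9, 3^4 ≡ 81, 3^8 ≡ 60, 3^16 ≡ 54, 3^32 ≡ 158.
49 = 32 + 16 + 1, so 3^49 ≡ 158·54·3 ≡ 183 (mod 197).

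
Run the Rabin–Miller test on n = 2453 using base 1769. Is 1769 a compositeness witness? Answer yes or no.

yes

n − 1 = 2452 = 2^2 · 613, so s = 2 and d = 613.
Repeated squaring mod 2453: 1769^1 ≡ 1769, 1769^2 ≡ 1786, 1769^4 ≡ 896, 1769^8 ≡ 685, 1769^16 ≡ 702, 1769^32 ≡ 2204, 1769^64 ≡ 676, 1769^128 ≡ 718, 1769^256 ≡ 394, 1769^512 ≡ 697.
613 = 512 + 64 + 32 + 4 + 1, so 1769^613 ≡ 697·676·2204·896·1769 ≡ 696 (mod 2453).
x_0 = 1769^613 mod 2453 = 696.
x_0 is neither 1 nor 2452, so continue squaring.
x_1 = 696^2 mod 2453 = 1175.
Reached i = s−1 = 1 without hitting −1: 1769 is a Miller–Rabin witness and 2453 is composite.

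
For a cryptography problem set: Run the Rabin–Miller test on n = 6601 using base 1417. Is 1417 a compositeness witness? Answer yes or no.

no

n − 1 = 6600 = 2^3 · 825, so s = 3 and d = 825.
Repeated squaring mod 6601: 1417^1 ≡ 1417, 1417^2 ≡ 1185, 1417^4 ≡ 4813, 1417^8 ≡ 2060, 1417^16 ≡ 5758, 1417^32 ≡ 4342, 1417^64 ≡ 508, 1417^128 ≡ 625, 1417^256 ≡ 1166, 1417^512 ≡ 6351.
825 = 512 + 256 + 32 + 16 + 8 + 1, so 1417^825 ≡ 6351·1166·4342·5758·2060·1417 ≡ 6600 (mod 6601).
x_0 = 1417^825 mod 6601 = 6600.
x_0 = 6600 ≡ −1, so 1417 is not a witness.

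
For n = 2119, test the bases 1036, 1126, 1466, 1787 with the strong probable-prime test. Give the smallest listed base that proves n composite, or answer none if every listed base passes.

1126

n − 1 = 2118 = 2^1 · 1059, so s = 1 and d = 1059.
Base 1036: x_0 = 1036^1059 mod 2119 = 1. x_0 = 1, so 1036 is not a witness.
Base 1126: x_0 = 1126^1059 mod 2119 = 304. x_0 ∉ {1, 2118} and s = 1, so 1126 is a Miller–Rabin witness and 2119 is composite.
Base 1466: x_0 = 1466^1059 mod 2119 = 2118. x_0 = 2118 ≡ −1, so 1466 is not a witness.
Base 1787: x_0 = 1787^1059 mod 2119 = 125. x_0 ∉ {1, 2118} and s = 1, so 1787 is a Miller–Rabin witness and 2119 is composite.
The smallest witness among the given bases is 1126.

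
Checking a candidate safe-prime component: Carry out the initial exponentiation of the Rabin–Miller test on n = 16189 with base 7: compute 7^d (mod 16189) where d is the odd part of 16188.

969

n − 1 = 16188 = 2^2 · 4047, so s = 2 and d = 4047.
Repeated squaring mod 16189: 7^1 ≡ 7, 7^2 ≡ 49, 7^4 ≡ 2401, 7^8 ≡ 1517, 7^16 ≡ 2451, 7^32 ≡ 1282, 7^64 ≡ 8435, 7^128 ≡ 14759, 7^256 ≡ 5086, 7^512 ≡ 13563, 7^1024 ≡ 15551, 7^2048 ≡ 2319.
4047 = 2048 + 1024 + 512 + 256 + 128 + 64 + 8 + 4 + 2 + 1, so 7^4047 ≡ 2319·15551·13563·5086·14759·8435·1517·2401·49·7 ≡ 969 (mod 16189).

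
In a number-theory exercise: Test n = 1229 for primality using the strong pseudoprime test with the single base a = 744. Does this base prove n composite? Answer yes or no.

n − 1 = 1228 = 2^2 · 307, so s = 2 and d = 307.
Repeated squaring mod 1229: 744^1 ≡ 744, 744^2 ≡ 486, 744^4 ≡ 228, 744^8 ≡ 366, 744^16 ≡ 1224, 744^32 ≡ 25, 744^64 ≡ 625, 744^128 ≡ 1032, 744^256 ≡ 710.
307 = 256 + 32 + 16 + 2 + 1, so 744^307 ≡ 710·25·1224·486·744 ≡ 1228 (mod 1229).
x_0 = 744^307 mod 1229 = 1228.
x_0 = 1228 ≡ −1, so 744 is not a witness.

no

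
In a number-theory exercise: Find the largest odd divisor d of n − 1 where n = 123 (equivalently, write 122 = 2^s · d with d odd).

Halving: 122 → 61; 61 is odd.
So 122 = 2^1 · 61.

61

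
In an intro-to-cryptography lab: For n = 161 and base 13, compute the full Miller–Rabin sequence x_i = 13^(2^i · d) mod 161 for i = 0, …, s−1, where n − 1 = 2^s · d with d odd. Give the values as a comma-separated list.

n − 1 = 160 = 2^5 · 5, so s = 5 and d = 5.
x_0 = 13^5 mod 161 = 27.
x_1 = 27^2 mod 161 = 85.
x_2 = 85^2 mod 161 = 141.
x_3 = 141^2 mod 161 = 78.
x_4 = 78^2 mod 161 = 127.

27, 85, 141, 78, 127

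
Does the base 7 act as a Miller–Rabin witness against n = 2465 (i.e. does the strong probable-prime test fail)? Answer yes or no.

yes

n − 1 = 2464 = 2^5 · 77, so s = 5 and d = 77.
x_0 = 7^77 mod 2465 = 2437.
x_0 is neither 1 nor 2464, so continue squaring.
x_1 = 2437^2 mod 2465 = 784.
x_2 = 784^2 mod 2465 = 871.
x_3 = 871^2 mod 2465 = 1886.
x_4 = 1886^2 mod 2465 = 1.
x_4 = 1 but x_3 ≠ ±1, a nontrivial square root of 1 — 7 is a witness and 2465 is composite.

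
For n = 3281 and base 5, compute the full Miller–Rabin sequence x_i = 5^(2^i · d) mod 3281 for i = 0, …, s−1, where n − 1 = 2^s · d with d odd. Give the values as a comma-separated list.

n − 1 = 3280 = 2^4 · 205, so s = 4 and d = 205.
x_0 = 5^205 mod 3281 = 513.
x_1 = 513^2 mod 3281 = 689.
x_2 = 689^2 mod 3281 = 2257.
x_3 = 2257^2 mod 3281 = 1937.

513, 689, 2257, 1937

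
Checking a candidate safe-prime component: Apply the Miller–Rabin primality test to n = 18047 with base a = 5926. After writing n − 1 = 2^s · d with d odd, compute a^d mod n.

n − 1 = 18046 = 2^1 · 9023, so s = 1 and d = 9023.
5926^9023 mod 18047 = 18046.

18046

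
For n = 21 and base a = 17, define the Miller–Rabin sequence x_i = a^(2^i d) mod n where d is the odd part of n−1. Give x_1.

n − 1 = 20 = 2^2 · 5, so s = 2 and d = 5.
x_0 = 17^5 mod 21 = 5.
x_1 = 5^2 mod 21 = 4.

4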